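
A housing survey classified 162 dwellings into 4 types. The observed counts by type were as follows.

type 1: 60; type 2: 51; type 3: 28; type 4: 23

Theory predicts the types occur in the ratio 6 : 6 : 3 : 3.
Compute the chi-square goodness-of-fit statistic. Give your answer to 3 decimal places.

1.463

Ratio total = 18. Expected counts: 162×6/18 = 54, 162×6/18 = 54, 162×3/18 = 27, 162×3/18 = 27.
cat         O        E   (O−E)²/E
type 1     60       54     0.6667
type 2     51       54     0.1667
type 3     28       27     0.0370
type 4     23       27     0.5926
Sum = 1.463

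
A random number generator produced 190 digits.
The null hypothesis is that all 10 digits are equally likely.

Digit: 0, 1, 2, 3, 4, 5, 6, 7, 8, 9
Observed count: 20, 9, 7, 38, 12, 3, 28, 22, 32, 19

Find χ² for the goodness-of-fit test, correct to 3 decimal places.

61.579

Under H₀ each category has probability 1/10, so each expected count is 190/10 = 19.
χ² = (20−19)²/19 + (9−19)²/19 + (7−19)²/19 + (38−19)²/19 + (12−19)²/19 + (3−19)²/19 + (28−19)²/19 + (22−19)²/19 + (32−19)²/19 + (19−19)²/19
   = 0.0526 + 5.2632 + 7.5789 + 19.0000 + 2.5789 + 13.4737 + 4.2632 + 0.4737 + 8.8947 + 0.0000
Sum = 61.579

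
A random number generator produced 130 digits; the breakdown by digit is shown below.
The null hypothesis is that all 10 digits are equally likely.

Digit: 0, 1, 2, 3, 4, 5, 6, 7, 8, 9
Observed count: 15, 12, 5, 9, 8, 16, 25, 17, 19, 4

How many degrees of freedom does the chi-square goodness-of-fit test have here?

There are k = 10 categories and no parameters were estimated from the data, so df = 10 − 1 = 9.

9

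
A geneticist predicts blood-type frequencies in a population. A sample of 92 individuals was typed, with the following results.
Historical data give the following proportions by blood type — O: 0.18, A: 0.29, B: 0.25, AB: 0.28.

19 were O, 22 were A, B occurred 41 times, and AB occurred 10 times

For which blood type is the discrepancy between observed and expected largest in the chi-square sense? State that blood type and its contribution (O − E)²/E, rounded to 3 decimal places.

B, 14.087

Expected counts E_i = n·p_i: 92×0.18 = 16.56, 92×0.29 = 26.68, 92×0.25 = 23, 92×0.28 = 25.76.
χ² = (19−16.56)²/16.56 + (22−26.68)²/26.68 + (41−23)²/23 + (10−25.76)²/25.76
   = 0.3595 + 0.8209 + 14.0870 + 9.6420
The largest term is for B: 14.087.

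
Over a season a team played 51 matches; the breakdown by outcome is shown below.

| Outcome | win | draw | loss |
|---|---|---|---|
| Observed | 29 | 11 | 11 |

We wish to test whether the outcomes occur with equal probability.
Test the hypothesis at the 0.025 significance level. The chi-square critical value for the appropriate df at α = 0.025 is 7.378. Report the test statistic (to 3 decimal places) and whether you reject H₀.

Under H₀ each category has probability 1/3, so each expected count is 51/3 = 17.
cat         O        E   (O−E)²/E
win        29       17     8.4706
draw       11       17     2.1176
loss       11       17     2.1176
Sum = 12.706
df = 2. Since 12.706 > 7.378, we reject H₀.

12.706; reject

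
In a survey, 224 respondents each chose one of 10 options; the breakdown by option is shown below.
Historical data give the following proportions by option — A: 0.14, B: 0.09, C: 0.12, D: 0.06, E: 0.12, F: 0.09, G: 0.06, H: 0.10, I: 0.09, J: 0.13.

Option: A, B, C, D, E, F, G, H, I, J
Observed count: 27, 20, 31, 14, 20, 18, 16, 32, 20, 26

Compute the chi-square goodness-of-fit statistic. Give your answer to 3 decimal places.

Expected counts E_i = n·p_i: 224×0.14 = 31.36, 224×0.09 = 20.16, 224×0.12 = 26.88, 224×0.06 = 13.44, 224×0.12 = 26.88, 224×0.09 = 20.16, 224×0.06 = 13.44, 224×0.10 = 22.4, 224×0.09 = 20.16, 224×0.13 = 29.12.
χ² = (27−31.36)²/31.36 + (20−20.16)²/20.16 + (31−26.88)²/26.88 + (14−13.44)²/13.44 + (20−26.88)²/26.88 + (18−20.16)²/20.16 + (16−13.44)²/13.44 + (32−22.4)²/22.4 + (20−20.16)²/20.16 + (26−29.12)²/29.12
   = 0.6062 + 0.0013 + 0.6315 + 0.0233 + 1.7610 + 0.2314 + 0.4876 + 4.1143 + 0.0013 + 0.3343
Sum = 8.192

8.192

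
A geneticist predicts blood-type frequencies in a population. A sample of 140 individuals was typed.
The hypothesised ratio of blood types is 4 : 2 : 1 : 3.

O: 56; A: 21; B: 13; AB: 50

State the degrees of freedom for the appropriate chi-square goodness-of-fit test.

3

There are k = 4 categories and no parameters were estimated from the data, so df = 4 − 1 = 3.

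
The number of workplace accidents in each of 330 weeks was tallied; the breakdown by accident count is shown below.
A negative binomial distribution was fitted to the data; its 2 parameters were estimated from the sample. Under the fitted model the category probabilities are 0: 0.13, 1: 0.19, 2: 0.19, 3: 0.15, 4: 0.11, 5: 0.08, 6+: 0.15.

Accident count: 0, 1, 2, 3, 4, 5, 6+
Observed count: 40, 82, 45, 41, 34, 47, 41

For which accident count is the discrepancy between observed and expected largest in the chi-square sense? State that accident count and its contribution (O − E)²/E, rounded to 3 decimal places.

Expected counts E_i = n·p_i: 330×0.13 = 42.9, 330×0.19 = 62.7, 330×0.19 = 62.7, 330×0.15 = 49.5, 330×0.11 = 36.3, 330×0.08 = 26.4, 330×0.15 = 49.5.
0: (40 − 42.9)²/42.9 = 8.41/42.9 = 0.1960
1: (82 − 62.7)²/62.7 = 372.49/62.7 = 5.9408
2: (45 − 62.7)²/62.7 = 313.29/62.7 = 4.9967
3: (41 − 49.5)²/49.5 = 72.25/49.5 = 1.4596
4: (34 − 36.3)²/36.3 = 5.29/36.3 = 0.1457
5: (47 − 26.4)²/26.4 = 424.36/26.4 = 16.0742
6+: (41 − 49.5)²/49.5 = 72.25/49.5 = 1.4596
The largest term is for 5: 16.074.

5, 16.074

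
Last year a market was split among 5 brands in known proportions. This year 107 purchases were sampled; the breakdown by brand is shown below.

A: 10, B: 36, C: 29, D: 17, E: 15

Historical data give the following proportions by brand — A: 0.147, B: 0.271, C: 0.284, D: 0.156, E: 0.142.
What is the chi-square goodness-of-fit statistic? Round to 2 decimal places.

3.85

Expected counts E_i = n·p_i: 107×0.147 = 15.729, 107×0.271 = 28.997, 107×0.284 = 30.388, 107×0.156 = 16.692, 107×0.142 = 15.194.
A: (10 − 15.729)²/15.729 = 32.821441/15.729 = 2.087
B: (36 − 28.997)²/28.997 = 49.042009/28.997 = 1.691
C: (29 − 30.388)²/30.388 = 1.926544/30.388 = 0.063
D: (17 − 16.692)²/16.692 = 0.094864/16.692 = 0.006
E: (15 − 15.194)²/15.194 = 0.037636/15.194 = 0.002
Sum = 3.85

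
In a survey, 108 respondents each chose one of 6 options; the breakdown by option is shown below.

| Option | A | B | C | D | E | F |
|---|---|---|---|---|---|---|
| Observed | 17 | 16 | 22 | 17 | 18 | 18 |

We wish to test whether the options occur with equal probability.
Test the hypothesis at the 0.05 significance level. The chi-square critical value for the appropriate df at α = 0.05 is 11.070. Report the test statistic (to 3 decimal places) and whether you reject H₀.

Under H₀ each category has probability 1/6, so each expected count is 108/6 = 18.
A: (17 − 18)²/18 = 1/18 = 0.0556
B: (16 − 18)²/18 = 4/18 = 0.2222
C: (22 − 18)²/18 = 16/18 = 0.8889
D: (17 − 18)²/18 = 1/18 = 0.0556
E: (18 − 18)²/18 = 0/18 = 0.0000
F: (18 − 18)²/18 = 0/18 = 0.0000
Sum = 1.222
df = 5. Since 1.222 < 11.070, we do not reject H₀.

1.222; do not reject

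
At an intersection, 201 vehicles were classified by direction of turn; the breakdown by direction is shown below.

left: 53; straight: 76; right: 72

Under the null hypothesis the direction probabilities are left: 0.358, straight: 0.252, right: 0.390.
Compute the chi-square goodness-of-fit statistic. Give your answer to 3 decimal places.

18.201

Expected counts E_i = n·p_i: 201×0.358 = 71.958, 201×0.252 = 50.652, 201×0.390 = 78.39.
left: (53 − 71.958)²/71.958 = 359.405764/71.958 = 4.9947
straight: (76 − 50.652)²/50.652 = 642.521104/50.652 = 12.6850
right: (72 − 78.39)²/78.39 = 40.8321/78.39 = 0.5209
Sum = 18.201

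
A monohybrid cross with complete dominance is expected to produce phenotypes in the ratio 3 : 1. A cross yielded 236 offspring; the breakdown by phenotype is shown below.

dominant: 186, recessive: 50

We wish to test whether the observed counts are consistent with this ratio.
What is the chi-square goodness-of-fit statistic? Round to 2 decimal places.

1.83

Ratio total = 4. Expected counts: 236×3/4 = 177, 236×1/4 = 59.
χ² = (186−177)²/177 + (50−59)²/59
   = 0.458 + 1.373
Sum = 1.83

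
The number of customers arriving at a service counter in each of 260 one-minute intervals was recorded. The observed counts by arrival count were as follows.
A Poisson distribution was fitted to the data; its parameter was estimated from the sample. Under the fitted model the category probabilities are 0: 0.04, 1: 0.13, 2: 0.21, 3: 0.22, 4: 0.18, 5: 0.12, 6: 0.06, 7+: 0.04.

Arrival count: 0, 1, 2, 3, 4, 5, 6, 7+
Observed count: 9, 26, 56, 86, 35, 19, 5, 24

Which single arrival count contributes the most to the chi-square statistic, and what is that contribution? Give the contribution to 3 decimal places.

Expected counts E_i = n·p_i: 260×0.04 = 10.4, 260×0.13 = 33.8, 260×0.21 = 54.6, 260×0.22 = 57.2, 260×0.18 = 46.8, 260×0.12 = 31.2, 260×0.06 = 15.6, 260×0.04 = 10.4.
0: (9 − 10.4)²/10.4 = 1.96/10.4 = 0.1885
1: (26 − 33.8)²/33.8 = 60.84/33.8 = 1.8000
2: (56 − 54.6)²/54.6 = 1.96/54.6 = 0.0359
3: (86 − 57.2)²/57.2 = 829.44/57.2 = 14.5007
4: (35 − 46.8)²/46.8 = 139.24/46.8 = 2.9752
5: (19 − 31.2)²/31.2 = 148.84/31.2 = 4.7705
6: (5 − 15.6)²/15.6 = 112.36/15.6 = 7.2026
7+: (24 − 10.4)²/10.4 = 184.96/10.4 = 17.7846
The largest term is for 7+: 17.785.

7+, 17.785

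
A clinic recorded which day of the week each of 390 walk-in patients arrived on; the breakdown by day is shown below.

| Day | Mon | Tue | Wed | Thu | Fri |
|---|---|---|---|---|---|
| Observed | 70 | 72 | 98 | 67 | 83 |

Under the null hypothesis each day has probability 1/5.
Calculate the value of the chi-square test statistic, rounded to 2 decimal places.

Expected count for each of the 5 categories: 390/5 = 78.
χ² = (70−78)²/78 + (72−78)²/78 + (98−78)²/78 + (67−78)²/78 + (83−78)²/78
   = 0.821 + 0.462 + 5.128 + 1.551 + 0.321
Sum = 8.28

8.28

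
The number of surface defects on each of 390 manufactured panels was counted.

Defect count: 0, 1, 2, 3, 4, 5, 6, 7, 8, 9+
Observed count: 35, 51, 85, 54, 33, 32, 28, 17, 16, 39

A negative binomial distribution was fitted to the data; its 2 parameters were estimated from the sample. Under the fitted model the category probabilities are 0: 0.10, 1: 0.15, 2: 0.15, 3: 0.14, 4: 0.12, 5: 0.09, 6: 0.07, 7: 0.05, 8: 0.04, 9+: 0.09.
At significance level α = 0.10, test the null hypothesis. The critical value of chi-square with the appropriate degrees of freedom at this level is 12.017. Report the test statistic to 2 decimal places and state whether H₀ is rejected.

18.51; reject

Expected counts E_i = n·p_i: 390×0.10 = 39, 390×0.15 = 58.5, 390×0.15 = 58.5, 390×0.14 = 54.6, 390×0.12 = 46.8, 390×0.09 = 35.1, 390×0.07 = 27.3, 390×0.05 = 19.5, 390×0.04 = 15.6, 390×0.09 = 35.1.
0: (35 − 39)²/39 = 16/39 = 0.410
1: (51 − 58.5)²/58.5 = 56.25/58.5 = 0.962
2: (85 − 58.5)²/58.5 = 702.25/58.5 = 12.004
3: (54 − 54.6)²/54.6 = 0.36/54.6 = 0.007
4: (33 − 46.8)²/46.8 = 190.44/46.8 = 4.069
5: (32 − 35.1)²/35.1 = 9.61/35.1 = 0.274
6: (28 − 27.3)²/27.3 = 0.49/27.3 = 0.018
7: (17 − 19.5)²/19.5 = 6.25/19.5 = 0.321
8: (16 − 15.6)²/15.6 = 0.16/15.6 = 0.010
9+: (39 − 35.1)²/35.1 = 15.21/35.1 = 0.433
Sum = 18.51
df = 7. Since 18.51 > 12.017, we reject H₀.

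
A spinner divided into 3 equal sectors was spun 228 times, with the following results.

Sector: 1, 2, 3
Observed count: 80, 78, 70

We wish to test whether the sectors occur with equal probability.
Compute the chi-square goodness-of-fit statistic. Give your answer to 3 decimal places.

0.737

Under H₀ each category has probability 1/3, so each expected count is 228/3 = 76.
cat         O        E   (O−E)²/E
1          80       76     0.2105
2          78       76     0.0526
3          70       76     0.4737
Sum = 0.737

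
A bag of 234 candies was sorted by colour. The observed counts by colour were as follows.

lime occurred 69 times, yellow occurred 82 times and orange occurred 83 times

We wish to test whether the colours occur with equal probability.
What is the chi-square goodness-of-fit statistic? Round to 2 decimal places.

1.56

Under H₀ each category has probability 1/3, so each expected count is 234/3 = 78.
cat         O        E   (O−E)²/E
lime       69       78      1.038
yellow     82       78      0.205
orange     83       78      0.321
Sum = 1.56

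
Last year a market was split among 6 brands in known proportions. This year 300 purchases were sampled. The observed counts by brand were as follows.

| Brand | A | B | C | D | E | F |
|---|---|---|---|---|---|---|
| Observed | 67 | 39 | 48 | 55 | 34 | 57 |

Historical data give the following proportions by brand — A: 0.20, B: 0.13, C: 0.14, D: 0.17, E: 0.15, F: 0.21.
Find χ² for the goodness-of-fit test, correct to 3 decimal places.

5.248

Expected counts E_i = n·p_i: 300×0.20 = 60, 300×0.13 = 39, 300×0.14 = 42, 300×0.17 = 51, 300×0.15 = 45, 300×0.21 = 63.
χ² = (67−60)²/60 + (39−39)²/39 + (48−42)²/42 + (55−51)²/51 + (34−45)²/45 + (57−63)²/63
   = 0.8167 + 0.0000 + 0.8571 + 0.3137 + 2.6889 + 0.5714
Sum = 5.248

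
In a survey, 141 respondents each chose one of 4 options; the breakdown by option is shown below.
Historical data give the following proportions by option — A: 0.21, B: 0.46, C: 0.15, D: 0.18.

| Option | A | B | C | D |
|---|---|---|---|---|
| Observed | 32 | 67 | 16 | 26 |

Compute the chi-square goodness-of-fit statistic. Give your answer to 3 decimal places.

Expected counts E_i = n·p_i: 141×0.21 = 29.61, 141×0.46 = 64.86, 141×0.15 = 21.15, 141×0.18 = 25.38.
A: (32 − 29.61)²/29.61 = 5.7121/29.61 = 0.1929
B: (67 − 64.86)²/64.86 = 4.5796/64.86 = 0.0706
C: (16 − 21.15)²/21.15 = 26.5225/21.15 = 1.2540
D: (26 − 25.38)²/25.38 = 0.3844/25.38 = 0.0151
Sum = 1.533

1.533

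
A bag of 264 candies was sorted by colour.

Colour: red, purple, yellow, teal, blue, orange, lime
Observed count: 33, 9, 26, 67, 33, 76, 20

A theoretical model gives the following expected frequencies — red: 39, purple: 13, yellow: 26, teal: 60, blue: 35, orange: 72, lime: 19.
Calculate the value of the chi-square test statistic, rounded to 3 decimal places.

3.360

χ² = (33−39)²/39 + (9−13)²/13 + (26−26)²/26 + (67−60)²/60 + (33−35)²/35 + (76−72)²/72 + (20−19)²/19
   = 0.9231 + 1.2308 + 0.0000 + 0.8167 + 0.1143 + 0.2222 + 0.0526
Sum = 3.360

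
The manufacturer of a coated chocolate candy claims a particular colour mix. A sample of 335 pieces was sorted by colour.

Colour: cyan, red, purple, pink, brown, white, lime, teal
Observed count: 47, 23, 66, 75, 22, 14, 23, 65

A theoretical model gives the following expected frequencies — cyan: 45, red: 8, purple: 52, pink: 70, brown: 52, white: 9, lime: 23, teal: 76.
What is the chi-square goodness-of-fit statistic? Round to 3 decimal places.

cyan: (47 − 45)²/45 = 4/45 = 0.0889
red: (23 − 8)²/8 = 225/8 = 28.1250
purple: (66 − 52)²/52 = 196/52 = 3.7692
pink: (75 − 70)²/70 = 25/70 = 0.3571
brown: (22 − 52)²/52 = 900/52 = 17.3077
white: (14 − 9)²/9 = 25/9 = 2.7778
lime: (23 − 23)²/23 = 0/23 = 0.0000
teal: (65 − 76)²/76 = 121/76 = 1.5921
Sum = 54.018

54.018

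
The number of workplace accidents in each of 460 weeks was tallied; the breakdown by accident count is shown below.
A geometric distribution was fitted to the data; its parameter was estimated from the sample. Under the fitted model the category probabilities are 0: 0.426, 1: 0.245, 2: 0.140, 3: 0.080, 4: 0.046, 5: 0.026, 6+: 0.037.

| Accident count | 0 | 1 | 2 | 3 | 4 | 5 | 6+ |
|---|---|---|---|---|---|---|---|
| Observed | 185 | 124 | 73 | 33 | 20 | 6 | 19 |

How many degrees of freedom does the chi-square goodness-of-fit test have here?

5

There are k = 7 categories and 1 parameter estimated from the data, so df = 7 − 1 − 1 = 5.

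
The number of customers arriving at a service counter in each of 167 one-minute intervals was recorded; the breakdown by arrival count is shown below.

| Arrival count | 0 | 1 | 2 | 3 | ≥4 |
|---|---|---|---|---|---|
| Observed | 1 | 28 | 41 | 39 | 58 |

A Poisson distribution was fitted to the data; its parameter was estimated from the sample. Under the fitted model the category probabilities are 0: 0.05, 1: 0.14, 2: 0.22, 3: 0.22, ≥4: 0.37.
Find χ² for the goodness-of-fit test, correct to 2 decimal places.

8.25

Expected counts E_i = n·p_i: 167×0.05 = 8.35, 167×0.14 = 23.38, 167×0.22 = 36.74, 167×0.22 = 36.74, 167×0.37 = 61.79.
0: (1 − 8.35)²/8.35 = 54.0225/8.35 = 6.470
1: (28 − 23.38)²/23.38 = 21.3444/23.38 = 0.913
2: (41 − 36.74)²/36.74 = 18.1476/36.74 = 0.494
3: (39 − 36.74)²/36.74 = 5.1076/36.74 = 0.139
≥4: (58 − 61.79)²/61.79 = 14.3641/61.79 = 0.232
Sum = 8.25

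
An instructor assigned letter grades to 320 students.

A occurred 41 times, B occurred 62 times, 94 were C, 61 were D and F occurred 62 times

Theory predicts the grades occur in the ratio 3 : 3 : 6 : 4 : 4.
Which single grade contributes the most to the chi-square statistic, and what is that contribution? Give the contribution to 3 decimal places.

B, 4.083

Ratio total = 20. Expected counts: 320×3/20 = 48, 320×3/20 = 48, 320×6/20 = 96, 320×4/20 = 64, 320×4/20 = 64.
A: (41 − 48)²/48 = 49/48 = 1.0208
B: (62 − 48)²/48 = 196/48 = 4.0833
C: (94 − 96)²/96 = 4/96 = 0.0417
D: (61 − 64)²/64 = 9/64 = 0.1406
F: (62 − 64)²/64 = 4/64 = 0.0625
The largest term is for B: 4.083.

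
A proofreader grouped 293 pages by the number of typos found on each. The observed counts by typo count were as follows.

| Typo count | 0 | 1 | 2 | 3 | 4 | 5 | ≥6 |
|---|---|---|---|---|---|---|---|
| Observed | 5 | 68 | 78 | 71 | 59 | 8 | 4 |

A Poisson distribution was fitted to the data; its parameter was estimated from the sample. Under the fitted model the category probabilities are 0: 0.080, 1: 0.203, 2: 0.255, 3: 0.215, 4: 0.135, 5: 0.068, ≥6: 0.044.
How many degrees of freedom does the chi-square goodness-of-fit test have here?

There are k = 7 categories and 1 parameter estimated from the data, so df = 7 − 1 − 1 = 5.

5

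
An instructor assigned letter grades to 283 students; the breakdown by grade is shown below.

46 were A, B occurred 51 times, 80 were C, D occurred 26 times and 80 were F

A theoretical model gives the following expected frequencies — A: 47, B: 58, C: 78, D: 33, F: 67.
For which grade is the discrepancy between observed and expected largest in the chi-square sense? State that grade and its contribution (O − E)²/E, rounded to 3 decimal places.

F, 2.522

cat         O        E   (O−E)²/E
A          46       47     0.0213
B          51       58     0.8448
C          80       78     0.0513
D          26       33     1.4848
F          80       67     2.5224
The largest term is for F: 2.522.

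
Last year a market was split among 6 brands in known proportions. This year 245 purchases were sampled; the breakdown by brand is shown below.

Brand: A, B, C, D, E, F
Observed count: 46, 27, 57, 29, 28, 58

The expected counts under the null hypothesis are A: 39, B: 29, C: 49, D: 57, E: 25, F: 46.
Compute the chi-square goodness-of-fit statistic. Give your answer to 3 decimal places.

cat         O        E   (O−E)²/E
A          46       39     1.2564
B          27       29     0.1379
C          57       49     1.3061
D          29       57    13.7544
E          28       25     0.3600
F          58       46     3.1304
Sum = 19.945

19.945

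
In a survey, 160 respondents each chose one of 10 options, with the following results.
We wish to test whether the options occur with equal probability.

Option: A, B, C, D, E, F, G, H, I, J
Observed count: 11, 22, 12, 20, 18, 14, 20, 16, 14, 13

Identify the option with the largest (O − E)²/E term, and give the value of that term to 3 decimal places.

B, 2.250

Under H₀ each category has probability 1/10, so each expected count is 160/10 = 16.
A: (11 − 16)²/16 = 25/16 = 1.5625
B: (22 − 16)²/16 = 36/16 = 2.2500
C: (12 − 16)²/16 = 16/16 = 1.0000
D: (20 − 16)²/16 = 16/16 = 1.0000
E: (18 − 16)²/16 = 4/16 = 0.2500
F: (14 − 16)²/16 = 4/16 = 0.2500
G: (20 − 16)²/16 = 16/16 = 1.0000
H: (16 − 16)²/16 = 0/16 = 0.0000
I: (14 − 16)²/16 = 4/16 = 0.2500
J: (13 − 16)²/16 = 9/16 = 0.5625
The largest term is for B: 2.250.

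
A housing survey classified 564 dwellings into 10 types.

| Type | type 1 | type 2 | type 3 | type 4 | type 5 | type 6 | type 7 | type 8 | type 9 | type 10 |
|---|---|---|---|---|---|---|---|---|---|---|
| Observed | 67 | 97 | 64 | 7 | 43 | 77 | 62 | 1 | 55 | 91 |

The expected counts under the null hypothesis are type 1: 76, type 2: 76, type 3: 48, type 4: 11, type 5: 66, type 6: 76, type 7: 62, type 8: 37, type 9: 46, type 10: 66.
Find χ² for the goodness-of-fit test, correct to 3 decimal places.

χ² = (67−76)²/76 + (97−76)²/76 + (64−48)²/48 + (7−11)²/11 + (43−66)²/66 + (77−76)²/76 + (62−62)²/62 + (1−37)²/37 + (55−46)²/46 + (91−66)²/66
   = 1.0658 + 5.8026 + 5.3333 + 1.4545 + 8.0152 + 0.0132 + 0.0000 + 35.0270 + 1.7609 + 9.4697
Sum = 67.942

67.942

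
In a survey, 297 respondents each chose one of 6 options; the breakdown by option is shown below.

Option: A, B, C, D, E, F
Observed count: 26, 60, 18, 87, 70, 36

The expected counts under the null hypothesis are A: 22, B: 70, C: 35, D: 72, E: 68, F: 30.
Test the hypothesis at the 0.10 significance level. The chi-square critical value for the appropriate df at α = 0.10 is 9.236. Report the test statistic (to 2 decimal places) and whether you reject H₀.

14.80; reject

χ² = (26−22)²/22 + (60−70)²/70 + (18−35)²/35 + (87−72)²/72 + (70−68)²/68 + (36−30)²/30
   = 0.727 + 1.429 + 8.257 + 3.125 + 0.059 + 1.200
Sum = 14.80
df = 5. Since 14.80 > 9.236, we reject H₀.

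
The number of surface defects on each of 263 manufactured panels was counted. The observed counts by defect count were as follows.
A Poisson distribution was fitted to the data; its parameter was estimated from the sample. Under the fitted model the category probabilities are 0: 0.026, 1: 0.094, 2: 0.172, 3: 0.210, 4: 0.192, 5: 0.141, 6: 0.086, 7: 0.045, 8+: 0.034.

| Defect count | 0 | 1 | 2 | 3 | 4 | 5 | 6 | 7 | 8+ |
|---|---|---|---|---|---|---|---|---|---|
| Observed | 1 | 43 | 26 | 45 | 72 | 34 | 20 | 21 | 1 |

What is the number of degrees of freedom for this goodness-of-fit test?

7

There are k = 9 categories and 1 parameter estimated from the data, so df = 9 − 1 − 1 = 7.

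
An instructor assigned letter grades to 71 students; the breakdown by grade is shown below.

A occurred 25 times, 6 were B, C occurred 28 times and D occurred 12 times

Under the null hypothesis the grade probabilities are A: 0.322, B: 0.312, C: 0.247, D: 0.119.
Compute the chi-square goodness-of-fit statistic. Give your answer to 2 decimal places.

19.71

Expected counts E_i = n·p_i: 71×0.322 = 22.862, 71×0.312 = 22.152, 71×0.247 = 17.537, 71×0.119 = 8.449.
χ² = (25−22.862)²/22.862 + (6−22.152)²/22.152 + (28−17.537)²/17.537 + (12−8.449)²/8.449
   = 0.200 + 11.777 + 6.242 + 1.492
Sum = 19.71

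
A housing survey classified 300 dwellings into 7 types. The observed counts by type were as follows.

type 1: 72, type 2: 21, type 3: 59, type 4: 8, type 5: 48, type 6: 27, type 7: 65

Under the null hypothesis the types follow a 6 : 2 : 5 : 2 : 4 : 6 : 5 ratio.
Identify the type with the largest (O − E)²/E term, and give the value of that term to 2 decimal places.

type 6, 18.15

Ratio total = 30. Expected counts: 300×6/30 = 60, 300×2/30 = 20, 300×5/30 = 50, 300×2/30 = 20, 300×4/30 = 40, 300×6/30 = 60, 300×5/30 = 50.
χ² = (72−60)²/60 + (21−20)²/20 + (59−50)²/50 + (8−20)²/20 + (48−40)²/40 + (27−60)²/60 + (65−50)²/50
   = 2.400 + 0.050 + 1.620 + 7.200 + 1.600 + 18.150 + 4.500
The largest term is for type 6: 18.15.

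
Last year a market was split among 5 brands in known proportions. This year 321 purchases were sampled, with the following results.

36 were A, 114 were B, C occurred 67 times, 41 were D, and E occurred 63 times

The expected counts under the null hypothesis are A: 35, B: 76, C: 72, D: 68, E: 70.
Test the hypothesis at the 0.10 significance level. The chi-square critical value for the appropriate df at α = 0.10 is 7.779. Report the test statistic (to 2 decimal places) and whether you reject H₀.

A: (36 − 35)²/35 = 1/35 = 0.029
B: (114 − 76)²/76 = 1444/76 = 19.000
C: (67 − 72)²/72 = 25/72 = 0.347
D: (41 − 68)²/68 = 729/68 = 10.721
E: (63 − 70)²/70 = 49/70 = 0.700
Sum = 30.80
df = 4. Since 30.80 > 7.779, we reject H₀.

30.80; reject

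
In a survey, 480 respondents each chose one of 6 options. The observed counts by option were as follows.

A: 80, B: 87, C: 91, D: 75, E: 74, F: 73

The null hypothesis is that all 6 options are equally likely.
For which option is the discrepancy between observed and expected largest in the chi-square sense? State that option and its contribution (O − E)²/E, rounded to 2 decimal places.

C, 1.51

Expected count for each of the 6 categories: 480/6 = 80.
χ² = (80−80)²/80 + (87−80)²/80 + (91−80)²/80 + (75−80)²/80 + (74−80)²/80 + (73−80)²/80
   = 0.000 + 0.613 + 1.513 + 0.313 + 0.450 + 0.613
The largest term is for C: 1.51.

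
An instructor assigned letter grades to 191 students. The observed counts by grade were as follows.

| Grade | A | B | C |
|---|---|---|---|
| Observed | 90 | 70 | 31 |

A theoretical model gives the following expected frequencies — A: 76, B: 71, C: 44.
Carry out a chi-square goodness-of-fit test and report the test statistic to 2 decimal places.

A: (90 − 76)²/76 = 196/76 = 2.579
B: (70 − 71)²/71 = 1/71 = 0.014
C: (31 − 44)²/44 = 169/44 = 3.841
Sum = 6.43

6.43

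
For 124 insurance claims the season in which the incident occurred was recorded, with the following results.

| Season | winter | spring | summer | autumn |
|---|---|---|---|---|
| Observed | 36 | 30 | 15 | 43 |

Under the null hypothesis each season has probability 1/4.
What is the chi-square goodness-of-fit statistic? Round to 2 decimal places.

13.74

Expected count for each of the 4 categories: 124/4 = 31.
χ² = (36−31)²/31 + (30−31)²/31 + (15−31)²/31 + (43−31)²/31
   = 0.806 + 0.032 + 8.258 + 4.645
Sum = 13.74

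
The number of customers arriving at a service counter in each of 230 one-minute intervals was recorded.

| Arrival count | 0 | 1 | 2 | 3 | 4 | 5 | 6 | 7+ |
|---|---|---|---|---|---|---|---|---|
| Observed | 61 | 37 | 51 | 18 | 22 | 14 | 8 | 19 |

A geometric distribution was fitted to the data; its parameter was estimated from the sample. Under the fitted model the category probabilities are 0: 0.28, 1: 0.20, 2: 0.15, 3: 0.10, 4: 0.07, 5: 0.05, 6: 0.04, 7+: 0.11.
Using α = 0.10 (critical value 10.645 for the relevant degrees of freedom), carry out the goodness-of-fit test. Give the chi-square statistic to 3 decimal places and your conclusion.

15.350; reject

Expected counts E_i = n·p_i: 230×0.28 = 64.4, 230×0.20 = 46, 230×0.15 = 34.5, 230×0.10 = 23, 230×0.07 = 16.1, 230×0.05 = 11.5, 230×0.04 = 9.2, 230×0.11 = 25.3.
cat         O        E   (O−E)²/E
0          61     64.4     0.1795
1          37       46     1.7609
2          51     34.5     7.8913
3          18       23     1.0870
4          22     16.1     2.1621
5          14     11.5     0.5435
6           8      9.2     0.1565
7+         19     25.3     1.5688
Sum = 15.350
df = 6. Since 15.350 > 10.645, we reject H₀.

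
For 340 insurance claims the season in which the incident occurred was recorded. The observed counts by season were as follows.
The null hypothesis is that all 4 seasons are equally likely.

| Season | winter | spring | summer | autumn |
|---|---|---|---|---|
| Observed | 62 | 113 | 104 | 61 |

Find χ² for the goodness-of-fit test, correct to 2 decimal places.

26.47

Under H₀ each category has probability 1/4, so each expected count is 340/4 = 85.
winter: (62 − 85)²/85 = 529/85 = 6.224
spring: (113 − 85)²/85 = 784/85 = 9.224
summer: (104 − 85)²/85 = 361/85 = 4.247
autumn: (61 − 85)²/85 = 576/85 = 6.776
Sum = 26.47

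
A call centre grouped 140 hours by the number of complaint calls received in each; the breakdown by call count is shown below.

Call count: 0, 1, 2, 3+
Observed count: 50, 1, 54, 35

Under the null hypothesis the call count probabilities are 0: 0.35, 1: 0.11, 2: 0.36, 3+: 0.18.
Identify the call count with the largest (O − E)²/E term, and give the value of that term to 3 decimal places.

Expected counts E_i = n·p_i: 140×0.35 = 49, 140×0.11 = 15.4, 140×0.36 = 50.4, 140×0.18 = 25.2.
cat         O        E   (O−E)²/E
0          50       49     0.0204
1           1     15.4    13.4649
2          54     50.4     0.2571
3+         35     25.2     3.8111
The largest term is for 1: 13.465.

1, 13.465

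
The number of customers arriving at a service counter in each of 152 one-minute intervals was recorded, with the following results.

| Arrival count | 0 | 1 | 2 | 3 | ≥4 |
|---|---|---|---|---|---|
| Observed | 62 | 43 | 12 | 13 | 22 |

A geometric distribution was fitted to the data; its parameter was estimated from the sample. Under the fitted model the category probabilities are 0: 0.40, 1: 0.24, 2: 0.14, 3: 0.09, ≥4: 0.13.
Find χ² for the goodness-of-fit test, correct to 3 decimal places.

5.524

Expected counts E_i = n·p_i: 152×0.40 = 60.8, 152×0.24 = 36.48, 152×0.14 = 21.28, 152×0.09 = 13.68, 152×0.13 = 19.76.
0: (62 − 60.8)²/60.8 = 1.44/60.8 = 0.0237
1: (43 − 36.48)²/36.48 = 42.5104/36.48 = 1.1653
2: (12 − 21.28)²/21.28 = 86.1184/21.28 = 4.0469
3: (13 − 13.68)²/13.68 = 0.4624/13.68 = 0.0338
≥4: (22 − 19.76)²/19.76 = 5.0176/19.76 = 0.2539
Sum = 5.524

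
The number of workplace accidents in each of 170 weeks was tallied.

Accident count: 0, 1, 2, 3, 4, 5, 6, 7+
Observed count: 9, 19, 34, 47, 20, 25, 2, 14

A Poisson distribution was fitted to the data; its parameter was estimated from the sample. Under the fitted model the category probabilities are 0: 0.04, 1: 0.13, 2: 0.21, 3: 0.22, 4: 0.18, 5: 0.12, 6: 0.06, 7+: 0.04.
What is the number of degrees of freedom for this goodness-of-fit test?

6

There are k = 8 categories and 1 parameter estimated from the data, so df = 8 − 1 − 1 = 6.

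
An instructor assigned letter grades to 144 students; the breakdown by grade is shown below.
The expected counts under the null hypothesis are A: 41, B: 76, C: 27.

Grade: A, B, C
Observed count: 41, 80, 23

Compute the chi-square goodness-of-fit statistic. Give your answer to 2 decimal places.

χ² = (41−41)²/41 + (80−76)²/76 + (23−27)²/27
   = 0.000 + 0.211 + 0.593
Sum = 0.80

0.80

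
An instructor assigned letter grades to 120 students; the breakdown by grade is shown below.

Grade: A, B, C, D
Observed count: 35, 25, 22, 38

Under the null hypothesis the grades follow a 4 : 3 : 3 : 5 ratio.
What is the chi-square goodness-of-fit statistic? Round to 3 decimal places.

0.590

Ratio total = 15. Expected counts: 120×4/15 = 32, 120×3/15 = 24, 120×3/15 = 24, 120×5/15 = 40.
A: (35 − 32)²/32 = 9/32 = 0.2813
B: (25 − 24)²/24 = 1/24 = 0.0417
C: (22 − 24)²/24 = 4/24 = 0.1667
D: (38 − 40)²/40 = 4/40 = 0.1000
Sum = 0.590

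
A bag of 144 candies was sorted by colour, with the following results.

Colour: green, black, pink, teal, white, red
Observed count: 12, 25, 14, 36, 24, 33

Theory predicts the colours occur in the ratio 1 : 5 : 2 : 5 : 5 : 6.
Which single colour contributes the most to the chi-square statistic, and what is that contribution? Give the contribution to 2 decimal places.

green, 6.00

Ratio total = 24. Expected counts: 144×1/24 = 6, 144×5/24 = 30, 144×2/24 = 12, 144×5/24 = 30, 144×5/24 = 30, 144×6/24 = 36.
cat         O        E   (O−E)²/E
green      12        6      6.000
black      25       30      0.833
pink       14       12      0.333
teal       36       30      1.200
white      24       30      1.200
red        33       36      0.250
The largest term is for green: 6.00.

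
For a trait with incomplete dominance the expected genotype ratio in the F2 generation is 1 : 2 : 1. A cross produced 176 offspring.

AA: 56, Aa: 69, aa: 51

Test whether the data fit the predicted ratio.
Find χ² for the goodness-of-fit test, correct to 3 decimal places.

Ratio total = 4. Expected counts: 176×1/4 = 44, 176×2/4 = 88, 176×1/4 = 44.
χ² = (56−44)²/44 + (69−88)²/88 + (51−44)²/44
   = 3.2727 + 4.1023 + 1.1136
Sum = 8.489

8.489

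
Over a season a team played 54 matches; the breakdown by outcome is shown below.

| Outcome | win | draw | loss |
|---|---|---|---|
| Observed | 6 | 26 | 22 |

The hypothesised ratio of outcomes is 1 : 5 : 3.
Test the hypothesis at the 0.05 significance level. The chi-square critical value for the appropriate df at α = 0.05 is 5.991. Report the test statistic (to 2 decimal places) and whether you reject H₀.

Ratio total = 9. Expected counts: 54×1/9 = 6, 54×5/9 = 30, 54×3/9 = 18.
win: (6 − 6)²/6 = 0/6 = 0.000
draw: (26 − 30)²/30 = 16/30 = 0.533
loss: (22 − 18)²/18 = 16/18 = 0.889
Sum = 1.42
df = 2. Since 1.42 < 5.991, we do not reject H₀.

1.42; do not reject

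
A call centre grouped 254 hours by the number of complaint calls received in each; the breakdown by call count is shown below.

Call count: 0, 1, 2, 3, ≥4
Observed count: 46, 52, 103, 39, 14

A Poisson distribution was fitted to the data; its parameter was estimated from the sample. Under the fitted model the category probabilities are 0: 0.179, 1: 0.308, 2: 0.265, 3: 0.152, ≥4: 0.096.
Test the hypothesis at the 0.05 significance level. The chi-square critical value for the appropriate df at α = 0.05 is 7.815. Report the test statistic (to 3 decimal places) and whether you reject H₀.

Expected counts E_i = n·p_i: 254×0.179 = 45.466, 254×0.308 = 78.232, 254×0.265 = 67.31, 254×0.152 = 38.608, 254×0.096 = 24.384.
0: (46 − 45.466)²/45.466 = 0.285156/45.466 = 0.0063
1: (52 − 78.232)²/78.232 = 688.117824/78.232 = 8.7959
2: (103 − 67.31)²/67.31 = 1273.7761/67.31 = 18.9240
3: (39 − 38.608)²/38.608 = 0.153664/38.608 = 0.0040
≥4: (14 − 24.384)²/24.384 = 107.827456/24.384 = 4.4221
Sum = 32.152
df = 3. Since 32.152 > 7.815, we reject H₀.

32.152; reject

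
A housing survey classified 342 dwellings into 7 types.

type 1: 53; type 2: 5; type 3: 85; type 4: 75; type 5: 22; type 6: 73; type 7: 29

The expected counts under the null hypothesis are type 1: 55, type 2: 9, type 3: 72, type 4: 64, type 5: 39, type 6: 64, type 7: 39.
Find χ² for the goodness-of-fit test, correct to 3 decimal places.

type 1: (53 − 55)²/55 = 4/55 = 0.0727
type 2: (5 − 9)²/9 = 16/9 = 1.7778
type 3: (85 − 72)²/72 = 169/72 = 2.3472
type 4: (75 − 64)²/64 = 121/64 = 1.8906
type 5: (22 − 39)²/39 = 289/39 = 7.4103
type 6: (73 − 64)²/64 = 81/64 = 1.2656
type 7: (29 − 39)²/39 = 100/39 = 2.5641
Sum = 17.328

17.328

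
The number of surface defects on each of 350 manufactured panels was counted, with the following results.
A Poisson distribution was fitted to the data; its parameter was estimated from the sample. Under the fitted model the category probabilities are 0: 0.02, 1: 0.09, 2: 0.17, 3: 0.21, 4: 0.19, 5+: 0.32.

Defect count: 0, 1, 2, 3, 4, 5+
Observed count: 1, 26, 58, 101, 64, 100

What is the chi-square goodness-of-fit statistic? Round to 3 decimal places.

Expected counts E_i = n·p_i: 350×0.02 = 7, 350×0.09 = 31.5, 350×0.17 = 59.5, 350×0.21 = 73.5, 350×0.19 = 66.5, 350×0.32 = 112.
cat         O        E   (O−E)²/E
0           1        7     5.1429
1          26     31.5     0.9603
2          58     59.5     0.0378
3         101     73.5    10.2891
4          64     66.5     0.0940
5+        100      112     1.2857
Sum = 17.810

17.810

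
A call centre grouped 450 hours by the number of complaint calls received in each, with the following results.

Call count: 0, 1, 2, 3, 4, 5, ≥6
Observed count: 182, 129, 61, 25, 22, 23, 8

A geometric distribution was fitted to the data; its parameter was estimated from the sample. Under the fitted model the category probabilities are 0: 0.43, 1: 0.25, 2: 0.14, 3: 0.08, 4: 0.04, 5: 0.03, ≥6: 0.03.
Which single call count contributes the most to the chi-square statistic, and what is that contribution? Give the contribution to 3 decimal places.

Expected counts E_i = n·p_i: 450×0.43 = 193.5, 450×0.25 = 112.5, 450×0.14 = 63, 450×0.08 = 36, 450×0.04 = 18, 450×0.03 = 13.5, 450×0.03 = 13.5.
0: (182 − 193.5)²/193.5 = 132.25/193.5 = 0.6835
1: (129 − 112.5)²/112.5 = 272.25/112.5 = 2.4200
2: (61 − 63)²/63 = 4/63 = 0.0635
3: (25 − 36)²/36 = 121/36 = 3.3611
4: (22 − 18)²/18 = 16/18 = 0.8889
5: (23 − 13.5)²/13.5 = 90.25/13.5 = 6.6852
≥6: (8 − 13.5)²/13.5 = 30.25/13.5 = 2.2407
The largest term is for 5: 6.685.

5, 6.685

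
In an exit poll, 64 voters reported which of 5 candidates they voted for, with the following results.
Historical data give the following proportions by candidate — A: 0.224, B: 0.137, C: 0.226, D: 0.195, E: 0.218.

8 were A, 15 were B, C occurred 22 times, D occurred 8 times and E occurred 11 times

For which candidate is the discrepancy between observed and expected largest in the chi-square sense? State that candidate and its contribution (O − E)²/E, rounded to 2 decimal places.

B, 4.43

Expected counts E_i = n·p_i: 64×0.224 = 14.336, 64×0.137 = 8.768, 64×0.226 = 14.464, 64×0.195 = 12.48, 64×0.218 = 13.952.
cat         O        E   (O−E)²/E
A           8   14.336      2.800
B          15    8.768      4.429
C          22   14.464      3.926
D           8    12.48      1.608
E          11   13.952      0.625
The largest term is for B: 4.43.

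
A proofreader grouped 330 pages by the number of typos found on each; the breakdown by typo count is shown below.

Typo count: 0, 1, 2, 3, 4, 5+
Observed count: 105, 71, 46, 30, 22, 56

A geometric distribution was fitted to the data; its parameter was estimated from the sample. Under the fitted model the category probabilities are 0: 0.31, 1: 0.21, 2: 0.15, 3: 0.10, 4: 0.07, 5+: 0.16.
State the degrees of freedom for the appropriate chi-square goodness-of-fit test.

There are k = 6 categories and 1 parameter estimated from the data, so df = 6 − 1 − 1 = 4.

4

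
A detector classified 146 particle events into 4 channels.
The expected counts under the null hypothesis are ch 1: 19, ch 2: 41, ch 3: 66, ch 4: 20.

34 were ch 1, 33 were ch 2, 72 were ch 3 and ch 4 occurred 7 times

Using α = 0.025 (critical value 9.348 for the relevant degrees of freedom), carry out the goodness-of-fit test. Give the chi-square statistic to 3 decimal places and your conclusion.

ch 1: (34 − 19)²/19 = 225/19 = 11.8421
ch 2: (33 − 41)²/41 = 64/41 = 1.5610
ch 3: (72 − 66)²/66 = 36/66 = 0.5455
ch 4: (7 − 20)²/20 = 169/20 = 8.4500
Sum = 22.399
df = 3. Since 22.399 > 9.348, we reject H₀.

22.399; reject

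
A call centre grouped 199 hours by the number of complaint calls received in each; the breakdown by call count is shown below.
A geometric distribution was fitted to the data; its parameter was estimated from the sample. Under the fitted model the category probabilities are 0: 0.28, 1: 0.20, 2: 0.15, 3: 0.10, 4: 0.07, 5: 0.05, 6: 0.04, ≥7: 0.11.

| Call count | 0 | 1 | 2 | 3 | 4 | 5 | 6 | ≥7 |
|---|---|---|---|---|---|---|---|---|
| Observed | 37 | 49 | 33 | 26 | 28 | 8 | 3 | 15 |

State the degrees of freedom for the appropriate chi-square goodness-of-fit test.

There are k = 8 categories and 1 parameter estimated from the data, so df = 8 − 1 − 1 = 6.

6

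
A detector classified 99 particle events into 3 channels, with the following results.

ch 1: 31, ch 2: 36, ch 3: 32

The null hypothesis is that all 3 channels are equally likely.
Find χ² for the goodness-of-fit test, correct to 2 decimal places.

0.42

Under H₀ each category has probability 1/3, so each expected count is 99/3 = 33.
χ² = (31−33)²/33 + (36−33)²/33 + (32−33)²/33
   = 0.121 + 0.273 + 0.030
Sum = 0.42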